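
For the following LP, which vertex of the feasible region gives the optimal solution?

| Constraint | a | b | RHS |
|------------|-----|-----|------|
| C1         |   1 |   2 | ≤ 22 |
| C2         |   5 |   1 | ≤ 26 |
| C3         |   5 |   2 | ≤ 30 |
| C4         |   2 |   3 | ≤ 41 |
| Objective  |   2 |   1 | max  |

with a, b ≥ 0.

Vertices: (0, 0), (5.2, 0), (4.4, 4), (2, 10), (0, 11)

Evaluate the objective at each vertex of the feasible region:
  z(0, 0) = 0
  z(5.2, 0) = 10.4
  z(4.4, 4) = 12.8
  z(2, 10) = 14  ←
  z(0, 11) = 11
The maximum is at a = 2, b = 10.

(2, 10)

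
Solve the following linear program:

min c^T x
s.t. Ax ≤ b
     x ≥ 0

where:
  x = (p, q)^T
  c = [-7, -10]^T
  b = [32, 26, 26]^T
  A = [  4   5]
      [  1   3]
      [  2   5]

Evaluate the objective at each vertex of the feasible region:
  z(0, 0) = 0
  z(8, 0) = -56
  z(3, 4) = -61  ←
  z(0, 5.2) = -52
The minimum is at p = 3, q = 4.

p = 3, q = 4, z = -61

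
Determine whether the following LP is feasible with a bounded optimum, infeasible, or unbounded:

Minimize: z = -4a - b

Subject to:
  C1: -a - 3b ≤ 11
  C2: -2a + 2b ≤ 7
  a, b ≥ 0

Unbounded (objective can decrease without bound)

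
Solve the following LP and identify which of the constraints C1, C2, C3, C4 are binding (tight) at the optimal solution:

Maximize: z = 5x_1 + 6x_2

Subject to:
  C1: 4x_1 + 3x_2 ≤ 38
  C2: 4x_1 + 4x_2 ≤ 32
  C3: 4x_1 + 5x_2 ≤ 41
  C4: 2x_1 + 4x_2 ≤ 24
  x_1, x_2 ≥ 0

At x_1 = 4, x_2 = 4, compute slack b - a·x for each constraint:
  C1: 38 − 28 = 10  (slack)
  C2: 32 − 32 = 0  (binding)
  C3: 41 − 36 = 5  (slack)
  C4: 24 − 24 = 0  (binding)

Optimal: x_1 = 4, x_2 = 4
Binding: C2, C4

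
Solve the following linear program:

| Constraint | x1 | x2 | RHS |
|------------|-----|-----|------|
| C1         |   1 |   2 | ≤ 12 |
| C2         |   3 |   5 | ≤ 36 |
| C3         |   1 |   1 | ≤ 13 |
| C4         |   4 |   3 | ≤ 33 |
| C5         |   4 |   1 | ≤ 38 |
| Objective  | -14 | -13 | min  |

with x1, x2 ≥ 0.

Evaluate the objective at each vertex of the feasible region:
  z(0, 0) = 0
  z(8.25, 0) = -115.5
  z(6, 3) = -123  ←
  z(0, 6) = -78
The minimum is at x1 = 6, x2 = 3.

x1 = 6, x2 = 3, z = -123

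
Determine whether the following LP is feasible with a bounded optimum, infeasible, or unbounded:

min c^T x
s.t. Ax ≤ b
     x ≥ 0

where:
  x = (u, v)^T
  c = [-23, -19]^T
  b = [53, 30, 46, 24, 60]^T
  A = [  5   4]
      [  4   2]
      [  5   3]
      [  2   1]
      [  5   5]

Feasible with a bounded optimal solution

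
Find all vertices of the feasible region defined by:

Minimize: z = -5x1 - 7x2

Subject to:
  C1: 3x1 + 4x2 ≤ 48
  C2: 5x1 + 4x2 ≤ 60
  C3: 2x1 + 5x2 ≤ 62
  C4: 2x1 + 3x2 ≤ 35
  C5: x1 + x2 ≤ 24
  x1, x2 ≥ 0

(0, 0), (12, 0), (6, 7.5), (4, 9), (0, 11.67)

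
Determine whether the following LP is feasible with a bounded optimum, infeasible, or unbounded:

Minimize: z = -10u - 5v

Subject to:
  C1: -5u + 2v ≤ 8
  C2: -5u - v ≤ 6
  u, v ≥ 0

Unbounded (objective can decrease without bound)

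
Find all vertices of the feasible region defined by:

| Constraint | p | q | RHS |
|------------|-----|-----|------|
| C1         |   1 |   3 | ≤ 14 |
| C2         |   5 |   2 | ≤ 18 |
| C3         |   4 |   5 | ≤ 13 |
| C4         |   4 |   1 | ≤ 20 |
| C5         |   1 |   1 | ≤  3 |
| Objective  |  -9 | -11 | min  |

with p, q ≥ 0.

(0, 0), (3, 0), (2, 1), (0, 2.6)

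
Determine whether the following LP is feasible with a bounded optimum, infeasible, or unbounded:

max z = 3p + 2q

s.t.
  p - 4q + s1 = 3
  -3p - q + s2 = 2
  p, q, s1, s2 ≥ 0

Unbounded (objective can increase without bound)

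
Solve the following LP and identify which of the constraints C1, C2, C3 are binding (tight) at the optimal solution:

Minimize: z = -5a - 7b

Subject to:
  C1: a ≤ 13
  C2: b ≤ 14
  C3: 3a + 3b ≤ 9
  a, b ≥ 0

At a = 0, b = 3, compute slack b - a·x for each constraint:
  C1: 13 − 0 = 13  (slack)
  C2: 14 − 3 = 11  (slack)
  C3: 9 − 9 = 0  (binding)

Optimal: a = 0, b = 3
Binding: C3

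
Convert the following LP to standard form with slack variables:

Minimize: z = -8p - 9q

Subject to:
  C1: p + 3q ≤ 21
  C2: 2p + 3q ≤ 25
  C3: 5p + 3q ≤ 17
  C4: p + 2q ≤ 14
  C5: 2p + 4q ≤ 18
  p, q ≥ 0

min z = -8p - 9q

s.t.
  p + 3q + s1 = 21
  2p + 3q + s2 = 25
  5p + 3q + s3 = 17
  p + 2q + s4 = 14
  2p + 4q + s5 = 18
  p, q, s1, s2, s3, s4, s5 ≥ 0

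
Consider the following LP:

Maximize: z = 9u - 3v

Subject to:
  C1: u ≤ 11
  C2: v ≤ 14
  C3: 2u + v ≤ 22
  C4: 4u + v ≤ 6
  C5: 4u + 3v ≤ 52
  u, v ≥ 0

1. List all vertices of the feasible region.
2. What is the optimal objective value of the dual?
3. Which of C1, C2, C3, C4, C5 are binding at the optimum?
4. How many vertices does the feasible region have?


1. (0, 0), (1.5, 0), (0, 6)
2. 13.5
3. C4
4. 3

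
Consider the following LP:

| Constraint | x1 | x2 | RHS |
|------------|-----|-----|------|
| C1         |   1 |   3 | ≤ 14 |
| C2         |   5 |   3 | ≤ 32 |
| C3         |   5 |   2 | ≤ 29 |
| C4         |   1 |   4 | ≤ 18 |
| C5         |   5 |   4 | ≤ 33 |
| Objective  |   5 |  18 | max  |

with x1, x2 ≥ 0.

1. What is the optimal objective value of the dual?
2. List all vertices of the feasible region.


1. 82
2. (0, 0), (5.8, 0), (5, 2), (3.909, 3.364), (2, 4), (0, 4.5)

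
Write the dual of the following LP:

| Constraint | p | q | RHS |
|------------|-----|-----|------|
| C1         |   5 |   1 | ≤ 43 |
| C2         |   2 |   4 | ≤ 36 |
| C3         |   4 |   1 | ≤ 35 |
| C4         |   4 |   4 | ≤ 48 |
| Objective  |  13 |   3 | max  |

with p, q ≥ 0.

Primal max cᵀx s.t. Ax ≤ b, x ≥ 0  →  Dual min bᵀy s.t. Aᵀy ≥ c, y ≥ 0.

Minimize: z = 43y1 + 36y2 + 35y3 + 48y4

Subject to:
  5y1 + 2y2 + 4y3 + 4y4 ≥ 13
  y1 + 4y2 + y3 + 4y4 ≥ 3
  y1, y2, y3, y4 ≥ 0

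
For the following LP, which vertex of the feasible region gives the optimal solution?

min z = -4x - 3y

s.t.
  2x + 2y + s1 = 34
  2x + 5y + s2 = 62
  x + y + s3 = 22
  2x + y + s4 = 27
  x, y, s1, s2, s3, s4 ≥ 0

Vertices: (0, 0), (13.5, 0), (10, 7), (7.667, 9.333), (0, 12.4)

Evaluate the objective at each vertex of the feasible region:
  z(0, 0) = 0
  z(13.5, 0) = -54
  z(10, 7) = -61  ←
  z(7.667, 9.333) = -58.67
  z(0, 12.4) = -37.2
The minimum is at x = 10, y = 7.

(10, 7)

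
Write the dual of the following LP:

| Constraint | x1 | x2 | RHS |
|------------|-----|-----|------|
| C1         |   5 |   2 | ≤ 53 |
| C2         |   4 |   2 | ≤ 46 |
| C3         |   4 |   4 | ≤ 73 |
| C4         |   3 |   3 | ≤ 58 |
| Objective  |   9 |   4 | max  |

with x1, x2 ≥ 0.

Primal max cᵀx s.t. Ax ≤ b, x ≥ 0  →  Dual min bᵀy s.t. Aᵀy ≥ c, y ≥ 0.

Minimize: z = 53y1 + 46y2 + 73y3 + 58y4

Subject to:
  5y1 + 4y2 + 4y3 + 3y4 ≥ 9
  2y1 + 2y2 + 4y3 + 3y4 ≥ 4
  y1, y2, y3, y4 ≥ 0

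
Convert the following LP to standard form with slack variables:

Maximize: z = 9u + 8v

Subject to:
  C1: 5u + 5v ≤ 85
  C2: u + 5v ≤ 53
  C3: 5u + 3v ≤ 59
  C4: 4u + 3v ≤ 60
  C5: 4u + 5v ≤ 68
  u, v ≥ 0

max z = 9u + 8v

s.t.
  5u + 5v + s1 = 85
  u + 5v + s2 = 53
  5u + 3v + s3 = 59
  4u + 3v + s4 = 60
  4u + 5v + s5 = 68
  u, v, s1, s2, s3, s4, s5 ≥ 0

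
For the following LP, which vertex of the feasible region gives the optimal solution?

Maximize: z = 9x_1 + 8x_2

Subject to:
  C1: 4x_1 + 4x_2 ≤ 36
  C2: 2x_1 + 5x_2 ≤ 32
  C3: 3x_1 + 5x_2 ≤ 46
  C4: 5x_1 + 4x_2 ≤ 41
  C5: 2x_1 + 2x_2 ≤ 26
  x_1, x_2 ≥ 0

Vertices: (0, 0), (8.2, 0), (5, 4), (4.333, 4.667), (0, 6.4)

Evaluate the objective at each vertex of the feasible region:
  z(0, 0) = 0
  z(8.2, 0) = 73.8
  z(5, 4) = 77  ←
  z(4.333, 4.667) = 76.33
  z(0, 6.4) = 51.2
The maximum is at x_1 = 5, x_2 = 4.

(5, 4)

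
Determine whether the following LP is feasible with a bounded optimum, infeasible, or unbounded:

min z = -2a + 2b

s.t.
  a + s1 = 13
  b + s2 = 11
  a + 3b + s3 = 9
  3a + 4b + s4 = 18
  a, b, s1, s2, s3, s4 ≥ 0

Feasible with a bounded optimal solution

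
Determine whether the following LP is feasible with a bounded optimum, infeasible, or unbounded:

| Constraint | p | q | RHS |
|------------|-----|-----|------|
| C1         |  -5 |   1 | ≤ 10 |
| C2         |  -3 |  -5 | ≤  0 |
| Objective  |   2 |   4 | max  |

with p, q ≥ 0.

Unbounded (objective can increase without bound)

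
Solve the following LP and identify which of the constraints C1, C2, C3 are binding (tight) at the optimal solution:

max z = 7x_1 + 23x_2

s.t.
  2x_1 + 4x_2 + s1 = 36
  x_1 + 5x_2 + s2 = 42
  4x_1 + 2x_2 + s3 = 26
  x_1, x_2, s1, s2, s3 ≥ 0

At x_1 = 2, x_2 = 8, compute slack b - a·x for each constraint:
  C1: 36 − 36 = 0  (binding)
  C2: 42 − 42 = 0  (binding)
  C3: 26 − 24 = 2  (slack)

Optimal: x_1 = 2, x_2 = 8
Binding: C1, C2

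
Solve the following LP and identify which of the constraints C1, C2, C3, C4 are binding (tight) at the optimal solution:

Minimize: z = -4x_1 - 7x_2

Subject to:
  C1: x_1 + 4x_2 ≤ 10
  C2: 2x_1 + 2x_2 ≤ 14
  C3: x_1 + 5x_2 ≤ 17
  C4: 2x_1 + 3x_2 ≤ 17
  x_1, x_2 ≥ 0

At x_1 = 6, x_2 = 1, compute slack b - a·x for each constraint:
  C1: 10 − 10 = 0  (binding)
  C2: 14 − 14 = 0  (binding)
  C3: 17 − 11 = 6  (slack)
  C4: 17 − 15 = 2  (slack)

Optimal: x_1 = 6, x_2 = 1
Binding: C1, C2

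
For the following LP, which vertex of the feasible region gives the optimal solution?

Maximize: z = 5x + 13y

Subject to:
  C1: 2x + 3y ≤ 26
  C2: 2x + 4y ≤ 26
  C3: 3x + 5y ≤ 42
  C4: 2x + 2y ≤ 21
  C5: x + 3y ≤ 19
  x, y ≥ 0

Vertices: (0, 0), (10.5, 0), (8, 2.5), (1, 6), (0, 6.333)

Evaluate the objective at each vertex of the feasible region:
  z(0, 0) = 0
  z(10.5, 0) = 52.5
  z(8, 2.5) = 72.5
  z(1, 6) = 83  ←
  z(0, 6.333) = 82.33
The maximum is at x = 1, y = 6.

(1, 6)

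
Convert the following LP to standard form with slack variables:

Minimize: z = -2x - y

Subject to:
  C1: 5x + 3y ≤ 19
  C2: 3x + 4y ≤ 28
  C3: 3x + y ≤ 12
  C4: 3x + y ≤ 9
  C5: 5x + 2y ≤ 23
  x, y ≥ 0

min z = -2x - y

s.t.
  5x + 3y + s1 = 19
  3x + 4y + s2 = 28
  3x + y + s3 = 12
  3x + y + s4 = 9
  5x + 2y + s5 = 23
  x, y, s1, s2, s3, s4, s5 ≥ 0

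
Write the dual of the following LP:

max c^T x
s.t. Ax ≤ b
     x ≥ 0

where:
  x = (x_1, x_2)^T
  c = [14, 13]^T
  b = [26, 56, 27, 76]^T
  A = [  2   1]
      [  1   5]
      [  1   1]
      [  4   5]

Primal max cᵀx s.t. Ax ≤ b, x ≥ 0  →  Dual min bᵀy s.t. Aᵀy ≥ c, y ≥ 0.

Minimize: z = 26y1 + 56y2 + 27y3 + 76y4

Subject to:
  2y1 + y2 + y3 + 4y4 ≥ 14
  y1 + 5y2 + y3 + 5y4 ≥ 13
  y1, y2, y3, y4 ≥ 0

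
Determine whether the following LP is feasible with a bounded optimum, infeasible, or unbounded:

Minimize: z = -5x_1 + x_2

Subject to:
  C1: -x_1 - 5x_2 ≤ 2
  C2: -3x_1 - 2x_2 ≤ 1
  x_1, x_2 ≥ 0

Unbounded (objective can decrease without bound)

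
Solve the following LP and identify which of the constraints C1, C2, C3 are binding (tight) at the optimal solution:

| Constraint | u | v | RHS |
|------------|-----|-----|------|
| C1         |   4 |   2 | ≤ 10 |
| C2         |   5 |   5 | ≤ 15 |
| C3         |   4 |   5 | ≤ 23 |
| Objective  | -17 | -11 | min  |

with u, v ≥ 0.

At u = 2, v = 1, compute slack b - a·x for each constraint:
  C1: 10 − 10 = 0  (binding)
  C2: 15 − 15 = 0  (binding)
  C3: 23 − 13 = 10  (slack)

Optimal: u = 2, v = 1
Binding: C1, C2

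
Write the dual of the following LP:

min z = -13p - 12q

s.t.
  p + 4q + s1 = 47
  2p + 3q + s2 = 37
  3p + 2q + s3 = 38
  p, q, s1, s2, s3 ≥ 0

Primal min cᵀx s.t. Ax ≤ b, x ≥ 0  →  Dual max −bᵀy s.t. Aᵀy ≥ −c, y ≥ 0.

Maximize: z = -47y1 - 37y2 - 38y3

Subject to:
  y1 + 2y2 + 3y3 ≥ 13
  4y1 + 3y2 + 2y3 ≥ 12
  y1, y2, y3 ≥ 0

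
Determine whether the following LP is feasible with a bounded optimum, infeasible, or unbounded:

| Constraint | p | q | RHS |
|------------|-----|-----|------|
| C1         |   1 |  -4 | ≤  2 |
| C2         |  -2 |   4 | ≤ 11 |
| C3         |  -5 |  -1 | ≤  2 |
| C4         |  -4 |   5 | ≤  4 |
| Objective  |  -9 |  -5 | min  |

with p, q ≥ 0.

Unbounded (objective can decrease without bound)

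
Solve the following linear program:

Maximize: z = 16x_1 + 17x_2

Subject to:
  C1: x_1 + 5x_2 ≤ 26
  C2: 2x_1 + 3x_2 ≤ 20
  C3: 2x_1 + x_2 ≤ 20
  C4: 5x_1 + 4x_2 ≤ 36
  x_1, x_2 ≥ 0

Evaluate the objective at each vertex of the feasible region:
  z(0, 0) = 0
  z(7.2, 0) = 115.2
  z(4, 4) = 132  ←
  z(3.143, 4.571) = 128
  z(0, 5.2) = 88.4
The maximum is at x_1 = 4, x_2 = 4.

x_1 = 4, x_2 = 4, z = 132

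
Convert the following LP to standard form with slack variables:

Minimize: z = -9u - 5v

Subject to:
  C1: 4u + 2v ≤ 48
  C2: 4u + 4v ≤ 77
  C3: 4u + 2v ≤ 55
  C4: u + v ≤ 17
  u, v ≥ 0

min z = -9u - 5v

s.t.
  4u + 2v + s1 = 48
  4u + 4v + s2 = 77
  4u + 2v + s3 = 55
  u + v + s4 = 17
  u, v, s1, s2, s3, s4 ≥ 0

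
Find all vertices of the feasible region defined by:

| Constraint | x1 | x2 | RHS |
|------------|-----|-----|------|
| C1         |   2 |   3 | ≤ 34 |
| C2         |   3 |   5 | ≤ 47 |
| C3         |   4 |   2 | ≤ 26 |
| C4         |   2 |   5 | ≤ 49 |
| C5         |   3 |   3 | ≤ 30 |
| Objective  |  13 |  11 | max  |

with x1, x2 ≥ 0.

(0, 0), (6.5, 0), (3, 7), (1.5, 8.5), (0, 9.4)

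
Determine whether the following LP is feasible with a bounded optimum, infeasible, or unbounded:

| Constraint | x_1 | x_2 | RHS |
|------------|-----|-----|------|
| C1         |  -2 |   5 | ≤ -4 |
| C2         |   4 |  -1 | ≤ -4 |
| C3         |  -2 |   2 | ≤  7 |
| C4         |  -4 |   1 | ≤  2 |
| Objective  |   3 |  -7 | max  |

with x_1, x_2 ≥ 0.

Infeasible (no feasible solution exists)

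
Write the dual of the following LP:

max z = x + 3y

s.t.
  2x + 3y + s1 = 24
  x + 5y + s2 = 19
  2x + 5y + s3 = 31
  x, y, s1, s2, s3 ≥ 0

Primal max cᵀx s.t. Ax ≤ b, x ≥ 0  →  Dual min bᵀy s.t. Aᵀy ≥ c, y ≥ 0.

Minimize: z = 24y1 + 19y2 + 31y3

Subject to:
  2y1 + y2 + 2y3 ≥ 1
  3y1 + 5y2 + 5y3 ≥ 3
  y1, y2, y3 ≥ 0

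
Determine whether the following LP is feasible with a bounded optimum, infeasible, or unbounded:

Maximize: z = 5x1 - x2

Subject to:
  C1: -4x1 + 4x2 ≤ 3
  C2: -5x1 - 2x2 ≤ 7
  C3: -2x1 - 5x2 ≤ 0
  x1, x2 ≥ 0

Unbounded (objective can increase without bound)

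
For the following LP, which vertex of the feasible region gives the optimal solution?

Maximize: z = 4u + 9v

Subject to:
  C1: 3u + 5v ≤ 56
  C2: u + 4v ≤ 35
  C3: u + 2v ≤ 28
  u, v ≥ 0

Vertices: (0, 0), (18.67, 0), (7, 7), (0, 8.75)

Evaluate the objective at each vertex of the feasible region:
  z(0, 0) = 0
  z(18.67, 0) = 74.67
  z(7, 7) = 91  ←
  z(0, 8.75) = 78.75
The maximum is at u = 7, v = 7.

(7, 7)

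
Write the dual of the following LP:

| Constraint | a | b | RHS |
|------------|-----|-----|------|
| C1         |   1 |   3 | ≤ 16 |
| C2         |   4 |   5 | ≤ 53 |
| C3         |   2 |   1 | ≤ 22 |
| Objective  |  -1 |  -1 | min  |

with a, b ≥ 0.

Primal min cᵀx s.t. Ax ≤ b, x ≥ 0  →  Dual max −bᵀy s.t. Aᵀy ≥ −c, y ≥ 0.

Maximize: z = -16y1 - 53y2 - 22y3

Subject to:
  y1 + 4y2 + 2y3 ≥ 1
  3y1 + 5y2 + y3 ≥ 1
  y1, y2, y3 ≥ 0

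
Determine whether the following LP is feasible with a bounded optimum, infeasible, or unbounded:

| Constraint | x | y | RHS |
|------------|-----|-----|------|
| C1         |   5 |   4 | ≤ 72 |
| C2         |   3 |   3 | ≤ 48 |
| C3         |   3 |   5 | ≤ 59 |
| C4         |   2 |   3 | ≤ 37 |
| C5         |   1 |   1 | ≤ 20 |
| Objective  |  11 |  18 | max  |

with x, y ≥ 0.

Feasible with a bounded optimal solution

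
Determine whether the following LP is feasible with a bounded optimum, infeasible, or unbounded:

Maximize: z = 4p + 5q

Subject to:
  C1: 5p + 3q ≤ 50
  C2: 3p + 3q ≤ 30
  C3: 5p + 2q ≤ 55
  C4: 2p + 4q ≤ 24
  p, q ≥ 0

Feasible with a bounded optimal solution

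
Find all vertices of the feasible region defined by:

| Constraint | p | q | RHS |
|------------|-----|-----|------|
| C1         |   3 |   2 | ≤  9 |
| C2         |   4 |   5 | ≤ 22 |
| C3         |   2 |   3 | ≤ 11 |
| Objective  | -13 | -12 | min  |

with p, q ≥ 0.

(0, 0), (3, 0), (1, 3), (0, 3.667)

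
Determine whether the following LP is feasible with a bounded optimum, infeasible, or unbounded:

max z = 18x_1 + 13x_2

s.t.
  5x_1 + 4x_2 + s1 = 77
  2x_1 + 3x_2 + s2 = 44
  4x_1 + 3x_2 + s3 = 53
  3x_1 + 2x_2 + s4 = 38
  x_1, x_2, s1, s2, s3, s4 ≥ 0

Feasible with a bounded optimal solution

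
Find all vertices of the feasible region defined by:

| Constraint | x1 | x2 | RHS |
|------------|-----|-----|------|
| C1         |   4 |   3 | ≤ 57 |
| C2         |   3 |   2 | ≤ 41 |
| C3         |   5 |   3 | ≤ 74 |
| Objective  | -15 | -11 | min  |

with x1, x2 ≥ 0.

(0, 0), (13.67, 0), (9, 7), (0, 19)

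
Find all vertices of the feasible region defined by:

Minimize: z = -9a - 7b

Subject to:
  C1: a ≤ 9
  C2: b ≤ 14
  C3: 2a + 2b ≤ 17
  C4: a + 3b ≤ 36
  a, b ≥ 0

(0, 0), (8.5, 0), (0, 8.5)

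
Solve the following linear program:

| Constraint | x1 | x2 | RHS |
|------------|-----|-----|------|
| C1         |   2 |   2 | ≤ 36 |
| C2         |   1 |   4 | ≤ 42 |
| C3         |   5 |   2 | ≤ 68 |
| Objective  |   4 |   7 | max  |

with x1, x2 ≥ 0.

Evaluate the objective at each vertex of the feasible region:
  z(0, 0) = 0
  z(13.6, 0) = 54.4
  z(10.67, 7.333) = 94
  z(10, 8) = 96  ←
  z(0, 10.5) = 73.5
The maximum is at x1 = 10, x2 = 8.

x1 = 10, x2 = 8, z = 96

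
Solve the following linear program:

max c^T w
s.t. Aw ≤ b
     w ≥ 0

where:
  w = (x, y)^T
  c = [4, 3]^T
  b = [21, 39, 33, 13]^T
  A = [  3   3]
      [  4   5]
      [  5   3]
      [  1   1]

Evaluate the objective at each vertex of the feasible region:
  z(0, 0) = 0
  z(6.6, 0) = 26.4
  z(6, 1) = 27  ←
  z(0, 7) = 21
The maximum is at x = 6, y = 1.

x = 6, y = 1, z = 27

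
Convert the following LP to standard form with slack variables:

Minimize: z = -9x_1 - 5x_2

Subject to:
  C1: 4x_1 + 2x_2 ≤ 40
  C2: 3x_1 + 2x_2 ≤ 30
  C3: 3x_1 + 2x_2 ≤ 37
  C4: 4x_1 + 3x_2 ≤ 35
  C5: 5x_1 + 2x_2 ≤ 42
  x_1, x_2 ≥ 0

min z = -9x_1 - 5x_2

s.t.
  4x_1 + 2x_2 + s1 = 40
  3x_1 + 2x_2 + s2 = 30
  3x_1 + 2x_2 + s3 = 37
  4x_1 + 3x_2 + s4 = 35
  5x_1 + 2x_2 + s5 = 42
  x_1, x_2, s1, s2, s3, s4, s5 ≥ 0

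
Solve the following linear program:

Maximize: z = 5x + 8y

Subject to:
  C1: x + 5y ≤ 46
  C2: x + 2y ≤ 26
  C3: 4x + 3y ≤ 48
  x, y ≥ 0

Evaluate the objective at each vertex of the feasible region:
  z(0, 0) = 0
  z(12, 0) = 60
  z(6, 8) = 94  ←
  z(0, 9.2) = 73.6
The maximum is at x = 6, y = 8.

x = 6, y = 8, z = 94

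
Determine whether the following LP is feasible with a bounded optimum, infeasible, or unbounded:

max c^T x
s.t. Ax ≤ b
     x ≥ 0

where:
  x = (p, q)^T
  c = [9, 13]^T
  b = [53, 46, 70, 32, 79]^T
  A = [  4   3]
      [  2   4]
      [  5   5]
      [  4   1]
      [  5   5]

Feasible with a bounded optimal solution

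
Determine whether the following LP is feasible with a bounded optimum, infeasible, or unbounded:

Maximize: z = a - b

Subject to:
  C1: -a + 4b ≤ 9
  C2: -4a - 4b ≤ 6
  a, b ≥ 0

Unbounded (objective can increase without bound)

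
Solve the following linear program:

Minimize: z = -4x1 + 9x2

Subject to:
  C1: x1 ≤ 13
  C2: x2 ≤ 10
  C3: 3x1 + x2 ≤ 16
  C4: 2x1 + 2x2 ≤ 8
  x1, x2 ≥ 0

Evaluate the objective at each vertex of the feasible region:
  z(0, 0) = 0
  z(4, 0) = -16  ←
  z(0, 4) = 36
The minimum is at x1 = 4, x2 = 0.

x1 = 4, x2 = 0, z = -16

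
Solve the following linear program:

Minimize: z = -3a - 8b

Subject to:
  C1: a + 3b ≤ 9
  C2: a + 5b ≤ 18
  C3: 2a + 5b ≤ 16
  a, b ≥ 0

Evaluate the objective at each vertex of the feasible region:
  z(0, 0) = 0
  z(8, 0) = -24
  z(3, 2) = -25  ←
  z(0, 3) = -24
The minimum is at a = 3, b = 2.

a = 3, b = 2, z = -25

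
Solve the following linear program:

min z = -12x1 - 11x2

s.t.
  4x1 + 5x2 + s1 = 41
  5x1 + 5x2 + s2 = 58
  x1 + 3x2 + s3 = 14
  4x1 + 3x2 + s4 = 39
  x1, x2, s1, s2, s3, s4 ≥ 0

Evaluate the objective at each vertex of the feasible region:
  z(0, 0) = 0
  z(9.75, 0) = -117
  z(9, 1) = -119  ←
  z(7.571, 2.143) = -114.4
  z(0, 4.667) = -51.33
The minimum is at x1 = 9, x2 = 1.

x1 = 9, x2 = 1, z = -119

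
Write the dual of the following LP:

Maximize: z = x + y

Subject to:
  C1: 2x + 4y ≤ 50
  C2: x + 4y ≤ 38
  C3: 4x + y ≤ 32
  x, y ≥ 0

Primal max cᵀx s.t. Ax ≤ b, x ≥ 0  →  Dual min bᵀy s.t. Aᵀy ≥ c, y ≥ 0.

Minimize: z = 50y1 + 38y2 + 32y3

Subject to:
  2y1 + y2 + 4y3 ≥ 1
  4y1 + 4y2 + y3 ≥ 1
  y1, y2, y3 ≥ 0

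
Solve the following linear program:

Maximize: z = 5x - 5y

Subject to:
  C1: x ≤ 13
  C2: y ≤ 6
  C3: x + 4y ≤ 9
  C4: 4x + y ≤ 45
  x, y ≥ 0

Evaluate the objective at each vertex of the feasible region:
  z(0, 0) = 0
  z(9, 0) = 45  ←
  z(0, 2.25) = -11.25
The maximum is at x = 9, y = 0.

x = 9, y = 0, z = 45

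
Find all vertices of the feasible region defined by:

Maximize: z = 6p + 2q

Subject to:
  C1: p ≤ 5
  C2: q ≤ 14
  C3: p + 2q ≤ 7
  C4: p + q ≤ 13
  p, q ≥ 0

(0, 0), (5, 0), (5, 1), (0, 3.5)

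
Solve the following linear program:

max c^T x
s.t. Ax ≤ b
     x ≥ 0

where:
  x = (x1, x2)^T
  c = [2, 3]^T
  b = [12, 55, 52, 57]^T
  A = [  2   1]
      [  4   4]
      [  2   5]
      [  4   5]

Evaluate the objective at each vertex of the feasible region:
  z(0, 0) = 0
  z(6, 0) = 12
  z(1, 10) = 32  ←
  z(0, 10.4) = 31.2
The maximum is at x1 = 1, x2 = 10.

x1 = 1, x2 = 10, z = 32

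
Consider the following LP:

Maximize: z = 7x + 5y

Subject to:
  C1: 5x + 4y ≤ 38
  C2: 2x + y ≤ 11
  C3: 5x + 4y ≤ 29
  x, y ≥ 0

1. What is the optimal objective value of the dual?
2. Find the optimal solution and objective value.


1. 40
2. x = 5, y = 1, z = 40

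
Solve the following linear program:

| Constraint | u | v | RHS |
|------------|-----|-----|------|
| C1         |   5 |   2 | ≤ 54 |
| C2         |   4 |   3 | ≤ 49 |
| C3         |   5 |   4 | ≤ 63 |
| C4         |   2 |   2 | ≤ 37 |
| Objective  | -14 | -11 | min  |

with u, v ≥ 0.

Evaluate the objective at each vertex of the feasible region:
  z(0, 0) = 0
  z(10.8, 0) = -151.2
  z(9.143, 4.143) = -173.6
  z(7, 7) = -175  ←
  z(0, 15.75) = -173.2
The minimum is at u = 7, v = 7.

u = 7, v = 7, z = -175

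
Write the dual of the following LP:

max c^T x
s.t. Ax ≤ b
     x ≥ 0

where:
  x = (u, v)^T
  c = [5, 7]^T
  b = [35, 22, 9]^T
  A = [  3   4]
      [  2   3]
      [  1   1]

Primal max cᵀx s.t. Ax ≤ b, x ≥ 0  →  Dual min bᵀy s.t. Aᵀy ≥ c, y ≥ 0.

Minimize: z = 35y1 + 22y2 + 9y3

Subject to:
  3y1 + 2y2 + y3 ≥ 5
  4y1 + 3y2 + y3 ≥ 7
  y1, y2, y3 ≥ 0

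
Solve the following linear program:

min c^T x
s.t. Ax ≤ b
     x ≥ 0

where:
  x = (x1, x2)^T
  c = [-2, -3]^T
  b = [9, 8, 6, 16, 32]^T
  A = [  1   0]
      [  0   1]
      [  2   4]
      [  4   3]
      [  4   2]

Evaluate the objective at each vertex of the feasible region:
  z(0, 0) = 0
  z(3, 0) = -6  ←
  z(0, 1.5) = -4.5
The minimum is at x1 = 3, x2 = 0.

x1 = 3, x2 = 0, z = -6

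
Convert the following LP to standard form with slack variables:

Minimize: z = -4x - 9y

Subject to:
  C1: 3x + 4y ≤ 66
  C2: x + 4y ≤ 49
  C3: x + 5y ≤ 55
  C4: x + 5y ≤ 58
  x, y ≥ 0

min z = -4x - 9y

s.t.
  3x + 4y + s1 = 66
  x + 4y + s2 = 49
  x + 5y + s3 = 55
  x + 5y + s4 = 58
  x, y, s1, s2, s3, s4 ≥ 0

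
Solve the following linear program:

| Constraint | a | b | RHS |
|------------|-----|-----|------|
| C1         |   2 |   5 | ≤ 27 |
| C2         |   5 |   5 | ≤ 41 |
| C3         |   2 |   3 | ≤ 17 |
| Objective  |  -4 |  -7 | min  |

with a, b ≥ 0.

Evaluate the objective at each vertex of the feasible region:
  z(0, 0) = 0
  z(8.2, 0) = -32.8
  z(7.6, 0.6) = -34.6
  z(1, 5) = -39  ←
  z(0, 5.4) = -37.8
The minimum is at a = 1, b = 5.

a = 1, b = 5, z = -39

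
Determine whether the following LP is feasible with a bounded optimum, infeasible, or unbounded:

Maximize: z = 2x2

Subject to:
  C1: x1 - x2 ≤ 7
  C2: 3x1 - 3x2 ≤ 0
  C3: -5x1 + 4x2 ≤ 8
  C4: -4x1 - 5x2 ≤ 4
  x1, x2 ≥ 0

Unbounded (objective can increase without bound)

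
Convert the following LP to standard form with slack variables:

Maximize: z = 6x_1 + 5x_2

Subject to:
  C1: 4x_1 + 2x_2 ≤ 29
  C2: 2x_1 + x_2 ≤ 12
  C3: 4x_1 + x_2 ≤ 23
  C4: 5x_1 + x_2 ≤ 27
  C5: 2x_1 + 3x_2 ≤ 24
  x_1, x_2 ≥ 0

max z = 6x_1 + 5x_2

s.t.
  4x_1 + 2x_2 + s1 = 29
  2x_1 + x_2 + s2 = 12
  4x_1 + x_2 + s3 = 23
  5x_1 + x_2 + s4 = 27
  2x_1 + 3x_2 + s5 = 24
  x_1, x_2, s1, s2, s3, s4, s5 ≥ 0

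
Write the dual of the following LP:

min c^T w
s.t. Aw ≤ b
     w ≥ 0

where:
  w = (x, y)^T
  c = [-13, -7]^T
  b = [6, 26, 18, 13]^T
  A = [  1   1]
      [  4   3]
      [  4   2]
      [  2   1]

Primal min cᵀx s.t. Ax ≤ b, x ≥ 0  →  Dual max −bᵀy s.t. Aᵀy ≥ −c, y ≥ 0.

Maximize: z = -6y1 - 26y2 - 18y3 - 13y4

Subject to:
  y1 + 4y2 + 4y3 + 2y4 ≥ 13
  y1 + 3y2 + 2y3 + y4 ≥ 7
  y1, y2, y3, y4 ≥ 0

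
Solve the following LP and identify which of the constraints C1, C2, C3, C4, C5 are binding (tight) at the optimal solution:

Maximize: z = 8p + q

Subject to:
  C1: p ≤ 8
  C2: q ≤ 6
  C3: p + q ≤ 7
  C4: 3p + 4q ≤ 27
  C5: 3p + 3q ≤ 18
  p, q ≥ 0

At p = 6, q = 0, compute slack b - a·x for each constraint:
  C1: 8 − 6 = 2  (slack)
  C2: 6 − 0 = 6  (slack)
  C3: 7 − 6 = 1  (slack)
  C4: 27 − 18 = 9  (slack)
  C5: 18 − 18 = 0  (binding)

Optimal: p = 6, q = 0
Binding: C5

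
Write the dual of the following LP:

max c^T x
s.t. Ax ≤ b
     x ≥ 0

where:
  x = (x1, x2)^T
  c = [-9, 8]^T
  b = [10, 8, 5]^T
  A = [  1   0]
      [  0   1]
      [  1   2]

Primal max cᵀx s.t. Ax ≤ b, x ≥ 0  →  Dual min bᵀy s.t. Aᵀy ≥ c, y ≥ 0.

Minimize: z = 10y1 + 8y2 + 5y3

Subject to:
  y1 + y3 ≥ -9
  y2 + 2y3 ≥ 8
  y1, y2, y3 ≥ 0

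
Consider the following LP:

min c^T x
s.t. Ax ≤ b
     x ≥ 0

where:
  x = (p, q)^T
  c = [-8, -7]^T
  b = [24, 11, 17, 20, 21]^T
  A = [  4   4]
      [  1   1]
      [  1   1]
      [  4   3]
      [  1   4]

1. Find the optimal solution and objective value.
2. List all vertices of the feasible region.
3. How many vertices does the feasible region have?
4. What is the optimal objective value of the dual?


1. p = 2, q = 4, z = -44
2. (0, 0), (5, 0), (2, 4), (1, 5), (0, 5.25)
3. 5
4. -44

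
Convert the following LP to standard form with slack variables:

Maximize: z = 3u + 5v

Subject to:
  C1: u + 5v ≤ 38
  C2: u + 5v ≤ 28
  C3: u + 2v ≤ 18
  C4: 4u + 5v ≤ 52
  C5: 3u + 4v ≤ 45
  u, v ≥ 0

max z = 3u + 5v

s.t.
  u + 5v + s1 = 38
  u + 5v + s2 = 28
  u + 2v + s3 = 18
  4u + 5v + s4 = 52
  3u + 4v + s5 = 45
  u, v, s1, s2, s3, s4, s5 ≥ 0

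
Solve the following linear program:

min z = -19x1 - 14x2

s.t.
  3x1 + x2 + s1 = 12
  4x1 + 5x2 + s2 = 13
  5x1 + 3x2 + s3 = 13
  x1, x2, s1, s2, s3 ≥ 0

Evaluate the objective at each vertex of the feasible region:
  z(0, 0) = 0
  z(2.6, 0) = -49.4
  z(2, 1) = -52  ←
  z(0, 2.6) = -36.4
The minimum is at x1 = 2, x2 = 1.

x1 = 2, x2 = 1, z = -52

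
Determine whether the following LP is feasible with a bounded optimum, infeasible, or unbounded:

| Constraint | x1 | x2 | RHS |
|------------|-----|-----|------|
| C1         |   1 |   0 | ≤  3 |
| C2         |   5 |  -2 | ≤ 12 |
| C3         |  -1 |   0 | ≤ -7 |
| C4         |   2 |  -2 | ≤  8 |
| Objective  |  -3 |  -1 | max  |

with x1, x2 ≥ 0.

Infeasible (no feasible solution exists)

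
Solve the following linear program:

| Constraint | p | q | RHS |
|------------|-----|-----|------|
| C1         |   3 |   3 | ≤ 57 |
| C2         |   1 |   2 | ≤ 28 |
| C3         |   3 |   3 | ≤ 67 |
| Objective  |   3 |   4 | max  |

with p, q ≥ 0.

Evaluate the objective at each vertex of the feasible region:
  z(0, 0) = 0
  z(19, 0) = 57
  z(10, 9) = 66  ←
  z(0, 14) = 56
The maximum is at p = 10, q = 9.

p = 10, q = 9, z = 66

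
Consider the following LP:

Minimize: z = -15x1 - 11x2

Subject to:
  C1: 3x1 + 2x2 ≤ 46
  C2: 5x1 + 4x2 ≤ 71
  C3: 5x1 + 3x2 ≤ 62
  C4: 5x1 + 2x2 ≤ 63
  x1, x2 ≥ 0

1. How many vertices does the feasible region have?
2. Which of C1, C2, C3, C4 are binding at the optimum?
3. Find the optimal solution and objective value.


1. 4
2. C2, C3
3. x1 = 7, x2 = 9, z = -204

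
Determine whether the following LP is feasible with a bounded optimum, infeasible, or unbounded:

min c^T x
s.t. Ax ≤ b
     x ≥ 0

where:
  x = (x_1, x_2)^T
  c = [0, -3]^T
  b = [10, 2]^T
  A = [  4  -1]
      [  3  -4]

Unbounded (objective can decrease without bound)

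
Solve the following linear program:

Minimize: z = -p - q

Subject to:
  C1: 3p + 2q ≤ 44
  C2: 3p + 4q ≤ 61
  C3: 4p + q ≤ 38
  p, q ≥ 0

Evaluate the objective at each vertex of the feasible region:
  z(0, 0) = 0
  z(9.5, 0) = -9.5
  z(7, 10) = -17  ←
  z(0, 15.25) = -15.25
The minimum is at p = 7, q = 10.

p = 7, q = 10, z = -17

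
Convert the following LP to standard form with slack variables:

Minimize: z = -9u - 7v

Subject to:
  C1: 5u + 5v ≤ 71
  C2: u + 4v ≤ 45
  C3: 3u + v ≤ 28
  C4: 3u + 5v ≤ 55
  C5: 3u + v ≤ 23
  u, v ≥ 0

min z = -9u - 7v

s.t.
  5u + 5v + s1 = 71
  u + 4v + s2 = 45
  3u + v + s3 = 28
  3u + 5v + s4 = 55
  3u + v + s5 = 23
  u, v, s1, s2, s3, s4, s5 ≥ 0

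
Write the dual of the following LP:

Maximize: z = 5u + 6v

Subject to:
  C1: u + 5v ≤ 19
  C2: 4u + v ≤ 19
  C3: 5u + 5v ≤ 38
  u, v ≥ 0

Primal max cᵀx s.t. Ax ≤ b, x ≥ 0  →  Dual min bᵀy s.t. Aᵀy ≥ c, y ≥ 0.

Minimize: z = 19y1 + 19y2 + 38y3

Subject to:
  y1 + 4y2 + 5y3 ≥ 5
  5y1 + y2 + 5y3 ≥ 6
  y1, y2, y3 ≥ 0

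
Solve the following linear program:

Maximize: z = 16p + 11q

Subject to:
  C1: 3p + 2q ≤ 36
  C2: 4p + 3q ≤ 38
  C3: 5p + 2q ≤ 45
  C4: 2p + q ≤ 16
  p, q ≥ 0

Evaluate the objective at each vertex of the feasible region:
  z(0, 0) = 0
  z(8, 0) = 128
  z(5, 6) = 146  ←
  z(0, 12.67) = 139.3
The maximum is at p = 5, q = 6.

p = 5, q = 6, z = 146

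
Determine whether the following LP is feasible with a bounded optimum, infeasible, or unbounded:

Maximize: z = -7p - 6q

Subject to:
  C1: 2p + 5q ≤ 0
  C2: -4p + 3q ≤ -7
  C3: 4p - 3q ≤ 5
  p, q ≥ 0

Infeasible (no feasible solution exists)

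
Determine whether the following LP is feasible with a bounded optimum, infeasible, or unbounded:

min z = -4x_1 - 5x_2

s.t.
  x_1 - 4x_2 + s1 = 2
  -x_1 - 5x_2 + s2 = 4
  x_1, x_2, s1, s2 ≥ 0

Unbounded (objective can decrease without bound)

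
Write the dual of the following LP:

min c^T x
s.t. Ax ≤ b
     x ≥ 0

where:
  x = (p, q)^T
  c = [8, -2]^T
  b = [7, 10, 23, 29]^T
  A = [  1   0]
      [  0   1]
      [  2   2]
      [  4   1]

Primal min cᵀx s.t. Ax ≤ b, x ≥ 0  →  Dual max −bᵀy s.t. Aᵀy ≥ −c, y ≥ 0.

Maximize: z = -7y1 - 10y2 - 23y3 - 29y4

Subject to:
  y1 + 2y3 + 4y4 ≥ -8
  y2 + 2y3 + y4 ≥ 2
  y1, y2, y3, y4 ≥ 0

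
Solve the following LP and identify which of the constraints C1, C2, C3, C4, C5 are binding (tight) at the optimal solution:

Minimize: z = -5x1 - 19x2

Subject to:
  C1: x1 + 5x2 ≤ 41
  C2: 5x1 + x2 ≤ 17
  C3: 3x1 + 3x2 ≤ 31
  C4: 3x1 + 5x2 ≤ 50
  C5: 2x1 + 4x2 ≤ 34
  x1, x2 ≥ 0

At x1 = 1, x2 = 8, compute slack b - a·x for each constraint:
  C1: 41 − 41 = 0  (binding)
  C2: 17 − 13 = 4  (slack)
  C3: 31 − 27 = 4  (slack)
  C4: 50 − 43 = 7  (slack)
  C5: 34 − 34 = 0  (binding)

Optimal: x1 = 1, x2 = 8
Binding: C1, C5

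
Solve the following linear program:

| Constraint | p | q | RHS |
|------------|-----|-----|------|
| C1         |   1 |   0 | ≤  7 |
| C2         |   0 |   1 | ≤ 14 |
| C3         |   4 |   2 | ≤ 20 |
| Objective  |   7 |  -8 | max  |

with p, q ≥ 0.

Evaluate the objective at each vertex of the feasible region:
  z(0, 0) = 0
  z(5, 0) = 35  ←
  z(0, 10) = -80
The maximum is at p = 5, q = 0.

p = 5, q = 0, z = 35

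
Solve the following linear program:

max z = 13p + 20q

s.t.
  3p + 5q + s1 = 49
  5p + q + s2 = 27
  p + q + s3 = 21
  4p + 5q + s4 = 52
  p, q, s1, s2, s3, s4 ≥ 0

Evaluate the objective at each vertex of the feasible region:
  z(0, 0) = 0
  z(5.4, 0) = 70.2
  z(3.952, 7.238) = 196.1
  z(3, 8) = 199  ←
  z(0, 9.8) = 196
The maximum is at p = 3, q = 8.

p = 3, q = 8, z = 199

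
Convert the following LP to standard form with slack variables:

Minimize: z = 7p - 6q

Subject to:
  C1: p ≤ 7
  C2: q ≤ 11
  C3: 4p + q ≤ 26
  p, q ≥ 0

min z = 7p - 6q

s.t.
  p + s1 = 7
  q + s2 = 11
  4p + q + s3 = 26
  p, q, s1, s2, s3 ≥ 0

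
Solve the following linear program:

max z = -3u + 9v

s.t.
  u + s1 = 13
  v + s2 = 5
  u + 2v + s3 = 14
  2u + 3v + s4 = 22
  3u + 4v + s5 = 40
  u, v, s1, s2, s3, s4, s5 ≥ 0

Evaluate the objective at each vertex of the feasible region:
  z(0, 0) = 0
  z(11, 0) = -33
  z(3.5, 5) = 34.5
  z(0, 5) = 45  ←
The maximum is at u = 0, v = 5.

u = 0, v = 5, z = 45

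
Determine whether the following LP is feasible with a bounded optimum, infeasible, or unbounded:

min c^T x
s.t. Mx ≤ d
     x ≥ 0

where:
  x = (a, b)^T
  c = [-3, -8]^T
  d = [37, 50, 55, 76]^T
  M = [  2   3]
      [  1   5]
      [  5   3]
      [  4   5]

Feasible with a bounded optimal solution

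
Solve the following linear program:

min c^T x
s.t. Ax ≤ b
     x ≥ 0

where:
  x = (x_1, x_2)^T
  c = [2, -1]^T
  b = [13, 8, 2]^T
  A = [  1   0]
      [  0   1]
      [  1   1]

Evaluate the objective at each vertex of the feasible region:
  z(0, 0) = 0
  z(2, 0) = 4
  z(0, 2) = -2  ←
The minimum is at x_1 = 0, x_2 = 2.

x_1 = 0, x_2 = 2, z = -2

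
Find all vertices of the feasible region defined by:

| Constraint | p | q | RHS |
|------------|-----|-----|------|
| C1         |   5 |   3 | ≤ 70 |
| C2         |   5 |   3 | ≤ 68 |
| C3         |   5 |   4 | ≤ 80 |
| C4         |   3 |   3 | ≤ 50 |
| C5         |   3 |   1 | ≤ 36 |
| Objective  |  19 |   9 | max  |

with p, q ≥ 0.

(0, 0), (12, 0), (10, 6), (9, 7.667), (0, 16.67)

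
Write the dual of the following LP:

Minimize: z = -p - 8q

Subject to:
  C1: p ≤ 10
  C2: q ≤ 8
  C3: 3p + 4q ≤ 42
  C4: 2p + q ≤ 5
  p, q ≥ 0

Primal min cᵀx s.t. Ax ≤ b, x ≥ 0  →  Dual max −bᵀy s.t. Aᵀy ≥ −c, y ≥ 0.

Maximize: z = -10y1 - 8y2 - 42y3 - 5y4

Subject to:
  y1 + 3y3 + 2y4 ≥ 1
  y2 + 4y3 + y4 ≥ 8
  y1, y2, y3, y4 ≥ 0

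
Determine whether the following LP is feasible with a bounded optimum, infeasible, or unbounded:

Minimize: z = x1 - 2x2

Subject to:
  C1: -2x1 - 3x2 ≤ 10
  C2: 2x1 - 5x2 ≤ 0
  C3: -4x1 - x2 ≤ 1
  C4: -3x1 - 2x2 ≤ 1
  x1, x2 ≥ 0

Unbounded (objective can decrease without bound)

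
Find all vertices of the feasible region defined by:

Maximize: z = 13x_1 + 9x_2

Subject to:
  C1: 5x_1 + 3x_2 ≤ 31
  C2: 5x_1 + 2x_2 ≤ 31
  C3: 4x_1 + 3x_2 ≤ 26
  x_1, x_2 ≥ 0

(0, 0), (6.2, 0), (5, 2), (0, 8.667)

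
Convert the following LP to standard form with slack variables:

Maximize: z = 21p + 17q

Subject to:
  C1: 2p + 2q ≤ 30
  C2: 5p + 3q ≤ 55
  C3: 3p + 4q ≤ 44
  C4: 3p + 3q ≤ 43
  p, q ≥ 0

max z = 21p + 17q

s.t.
  2p + 2q + s1 = 30
  5p + 3q + s2 = 55
  3p + 4q + s3 = 44
  3p + 3q + s4 = 43
  p, q, s1, s2, s3, s4 ≥ 0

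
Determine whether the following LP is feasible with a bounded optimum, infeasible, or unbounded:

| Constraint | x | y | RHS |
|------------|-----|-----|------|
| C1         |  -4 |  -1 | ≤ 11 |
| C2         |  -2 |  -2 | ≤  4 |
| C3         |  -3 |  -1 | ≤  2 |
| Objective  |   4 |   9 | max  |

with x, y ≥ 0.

Unbounded (objective can increase without bound)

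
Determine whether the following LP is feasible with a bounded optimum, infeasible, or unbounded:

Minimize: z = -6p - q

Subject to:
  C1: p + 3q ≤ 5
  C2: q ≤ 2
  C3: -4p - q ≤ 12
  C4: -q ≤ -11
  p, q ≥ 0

Infeasible (no feasible solution exists)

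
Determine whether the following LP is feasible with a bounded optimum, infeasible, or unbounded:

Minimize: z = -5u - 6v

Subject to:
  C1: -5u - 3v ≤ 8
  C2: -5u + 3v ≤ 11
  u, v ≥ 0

Unbounded (objective can decrease without bound)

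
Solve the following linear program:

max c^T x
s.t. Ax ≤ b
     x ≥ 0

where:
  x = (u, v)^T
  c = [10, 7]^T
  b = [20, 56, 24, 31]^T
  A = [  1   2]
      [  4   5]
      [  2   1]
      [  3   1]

Evaluate the objective at each vertex of the feasible region:
  z(0, 0) = 0
  z(10.33, 0) = 103.3
  z(9, 4) = 118  ←
  z(4, 8) = 96
  z(0, 10) = 70
The maximum is at u = 9, v = 4.

u = 9, v = 4, z = 118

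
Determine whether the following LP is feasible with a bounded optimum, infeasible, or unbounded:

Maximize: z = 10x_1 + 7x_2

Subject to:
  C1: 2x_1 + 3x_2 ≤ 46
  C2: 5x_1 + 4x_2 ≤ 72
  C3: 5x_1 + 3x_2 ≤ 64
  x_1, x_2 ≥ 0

Feasible with a bounded optimal solution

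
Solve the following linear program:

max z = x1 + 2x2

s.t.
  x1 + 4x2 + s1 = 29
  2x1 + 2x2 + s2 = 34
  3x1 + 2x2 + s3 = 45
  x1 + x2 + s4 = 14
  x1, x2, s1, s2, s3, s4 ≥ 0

Evaluate the objective at each vertex of the feasible region:
  z(0, 0) = 0
  z(14, 0) = 14
  z(9, 5) = 19  ←
  z(0, 7.25) = 14.5
The maximum is at x1 = 9, x2 = 5.

x1 = 9, x2 = 5, z = 19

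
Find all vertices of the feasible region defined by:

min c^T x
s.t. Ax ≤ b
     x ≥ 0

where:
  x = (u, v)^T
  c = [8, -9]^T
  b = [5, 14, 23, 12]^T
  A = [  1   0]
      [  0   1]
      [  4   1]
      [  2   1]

(0, 0), (5, 0), (5, 2), (0, 12)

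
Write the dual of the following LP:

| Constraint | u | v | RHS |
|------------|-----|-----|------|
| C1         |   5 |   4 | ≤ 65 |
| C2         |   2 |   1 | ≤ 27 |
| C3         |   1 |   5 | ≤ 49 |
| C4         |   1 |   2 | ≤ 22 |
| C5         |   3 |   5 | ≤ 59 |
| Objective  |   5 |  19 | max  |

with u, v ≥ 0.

Primal max cᵀx s.t. Ax ≤ b, x ≥ 0  →  Dual min bᵀy s.t. Aᵀy ≥ c, y ≥ 0.

Minimize: z = 65y1 + 27y2 + 49y3 + 22y4 + 59y5

Subject to:
  5y1 + 2y2 + y3 + y4 + 3y5 ≥ 5
  4y1 + y2 + 5y3 + 2y4 + 5y5 ≥ 19
  y1, y2, y3, y4, y5 ≥ 0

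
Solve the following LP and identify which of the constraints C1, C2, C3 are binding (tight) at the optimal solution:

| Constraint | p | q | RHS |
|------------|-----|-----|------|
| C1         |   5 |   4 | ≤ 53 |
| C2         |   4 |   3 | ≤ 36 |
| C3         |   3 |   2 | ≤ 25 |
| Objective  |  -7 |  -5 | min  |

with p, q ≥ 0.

At p = 3, q = 8, compute slack b - a·x for each constraint:
  C1: 53 − 47 = 6  (slack)
  C2: 36 − 36 = 0  (binding)
  C3: 25 − 25 = 0  (binding)

Optimal: p = 3, q = 8
Binding: C2, C3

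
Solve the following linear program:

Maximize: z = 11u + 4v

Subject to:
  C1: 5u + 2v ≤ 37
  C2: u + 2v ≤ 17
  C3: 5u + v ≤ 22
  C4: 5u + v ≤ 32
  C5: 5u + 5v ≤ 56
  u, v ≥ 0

Evaluate the objective at each vertex of the feasible region:
  z(0, 0) = 0
  z(4.4, 0) = 48.4
  z(3, 7) = 61  ←
  z(0, 8.5) = 34
The maximum is at u = 3, v = 7.

u = 3, v = 7, z = 61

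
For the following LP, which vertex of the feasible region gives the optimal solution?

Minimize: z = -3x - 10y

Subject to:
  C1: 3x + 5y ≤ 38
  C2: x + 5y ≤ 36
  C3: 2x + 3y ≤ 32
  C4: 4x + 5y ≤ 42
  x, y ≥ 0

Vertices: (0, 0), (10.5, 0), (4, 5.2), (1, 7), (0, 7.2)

Evaluate the objective at each vertex of the feasible region:
  z(0, 0) = 0
  z(10.5, 0) = -31.5
  z(4, 5.2) = -64
  z(1, 7) = -73  ←
  z(0, 7.2) = -72
The minimum is at x = 1, y = 7.

(1, 7)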